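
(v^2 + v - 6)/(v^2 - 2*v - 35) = (-v^2 - v + 6)/(-v^2 + 2*v + 35)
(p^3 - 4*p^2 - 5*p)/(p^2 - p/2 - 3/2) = 2*p*(p - 5)/(2*p - 3)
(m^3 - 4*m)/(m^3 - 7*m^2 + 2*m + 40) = m*(m - 2)/(m^2 - 9*m + 20)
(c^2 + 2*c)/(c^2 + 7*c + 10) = c/(c + 5)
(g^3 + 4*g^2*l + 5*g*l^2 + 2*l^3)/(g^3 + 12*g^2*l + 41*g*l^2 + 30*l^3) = (g^2 + 3*g*l + 2*l^2)/(g^2 + 11*g*l + 30*l^2)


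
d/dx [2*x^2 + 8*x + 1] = 4*x + 8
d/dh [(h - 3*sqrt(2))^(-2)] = -2/(h - 3*sqrt(2))^3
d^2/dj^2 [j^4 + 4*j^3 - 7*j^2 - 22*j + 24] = 12*j^2 + 24*j - 14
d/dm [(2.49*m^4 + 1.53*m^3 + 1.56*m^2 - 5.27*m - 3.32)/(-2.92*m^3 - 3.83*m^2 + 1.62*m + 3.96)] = (-7.2708*m^6 - 19.0734*m^5 + 10.7967*m^4 + 13.622*m^3 - 28.5637*m^2 - 13.076*m - 15.4908)/(8.5264*m^6 + 22.3672*m^5 + 5.2081*m^4 - 35.5356*m^3 - 27.7092*m^2 + 12.8304*m + 15.6816)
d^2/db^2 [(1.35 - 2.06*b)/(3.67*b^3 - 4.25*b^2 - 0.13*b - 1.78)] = (-166.475604*b^5 + 410.98128*b^4 - 413.289152*b^3 - 19.044132*b^2 + 150.89271*b - 19.426502)/(49.430863*b^9 - 171.728475*b^8 + 193.615254*b^7 - 136.523501*b^6 + 159.722994*b^5 - 91.573797*b^4 + 28.981187*b^3 - 40.487346*b^2 - 1.235676*b - 5.639752)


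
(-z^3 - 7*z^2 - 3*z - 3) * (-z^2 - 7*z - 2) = z^5 + 14*z^4 + 54*z^3 + 38*z^2 + 27*z + 6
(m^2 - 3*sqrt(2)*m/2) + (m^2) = 2*m^2 - 3*sqrt(2)*m/2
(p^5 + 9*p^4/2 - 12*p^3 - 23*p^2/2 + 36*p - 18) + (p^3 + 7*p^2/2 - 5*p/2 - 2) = p^5 + 9*p^4/2 - 11*p^3 - 8*p^2 + 67*p/2 - 20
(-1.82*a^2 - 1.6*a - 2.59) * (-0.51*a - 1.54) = 0.9282*a^3 + 3.6188*a^2 + 3.7849*a + 3.9886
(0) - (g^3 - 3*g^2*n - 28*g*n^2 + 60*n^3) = -g^3 + 3*g^2*n + 28*g*n^2 - 60*n^3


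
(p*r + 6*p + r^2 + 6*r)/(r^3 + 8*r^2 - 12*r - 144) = (p + r)/(r^2 + 2*r - 24)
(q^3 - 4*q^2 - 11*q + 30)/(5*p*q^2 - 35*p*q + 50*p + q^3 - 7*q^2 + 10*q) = (q + 3)/(5*p + q)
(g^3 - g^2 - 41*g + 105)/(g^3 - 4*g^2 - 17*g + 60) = (g + 7)/(g + 4)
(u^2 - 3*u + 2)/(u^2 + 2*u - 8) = (u - 1)/(u + 4)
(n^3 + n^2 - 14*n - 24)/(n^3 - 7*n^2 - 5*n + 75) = (n^2 - 2*n - 8)/(n^2 - 10*n + 25)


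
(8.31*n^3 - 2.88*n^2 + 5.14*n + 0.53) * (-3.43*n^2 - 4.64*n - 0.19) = -28.5033*n^5 - 28.68*n^4 - 5.8459*n^3 - 25.1203*n^2 - 3.4358*n - 0.1007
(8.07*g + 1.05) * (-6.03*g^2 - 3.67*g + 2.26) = -48.6621*g^3 - 35.9484*g^2 + 14.3847*g + 2.373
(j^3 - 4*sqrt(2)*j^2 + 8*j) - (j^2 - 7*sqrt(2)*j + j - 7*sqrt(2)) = j^3 - 4*sqrt(2)*j^2 - j^2 + 7*j + 7*sqrt(2)*j + 7*sqrt(2)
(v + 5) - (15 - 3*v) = 4*v - 10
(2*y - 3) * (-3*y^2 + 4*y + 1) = -6*y^3 + 17*y^2 - 10*y - 3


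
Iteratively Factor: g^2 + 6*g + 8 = (g + 4)*(g + 2)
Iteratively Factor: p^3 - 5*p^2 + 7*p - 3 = (p - 1)*(p^2 - 4*p + 3) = (p - 1)^2*(p - 3)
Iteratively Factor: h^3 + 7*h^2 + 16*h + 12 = (h + 2)*(h^2 + 5*h + 6) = (h + 2)*(h + 3)*(h + 2)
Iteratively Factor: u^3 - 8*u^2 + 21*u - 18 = (u - 3)*(u^2 - 5*u + 6) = (u - 3)^2*(u - 2)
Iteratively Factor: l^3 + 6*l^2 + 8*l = (l + 2)*(l^2 + 4*l) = l*(l + 2)*(l + 4)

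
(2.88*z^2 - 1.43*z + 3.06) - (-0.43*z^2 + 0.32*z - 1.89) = 3.31*z^2 - 1.75*z + 4.95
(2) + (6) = 8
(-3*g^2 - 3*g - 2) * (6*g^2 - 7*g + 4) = -18*g^4 + 3*g^3 - 3*g^2 + 2*g - 8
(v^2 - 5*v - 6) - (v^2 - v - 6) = -4*v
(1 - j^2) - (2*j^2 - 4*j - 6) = -3*j^2 + 4*j + 7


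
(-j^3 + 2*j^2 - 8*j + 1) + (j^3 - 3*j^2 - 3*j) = -j^2 - 11*j + 1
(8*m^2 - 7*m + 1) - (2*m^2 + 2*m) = 6*m^2 - 9*m + 1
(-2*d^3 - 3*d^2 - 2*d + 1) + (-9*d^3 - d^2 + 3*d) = -11*d^3 - 4*d^2 + d + 1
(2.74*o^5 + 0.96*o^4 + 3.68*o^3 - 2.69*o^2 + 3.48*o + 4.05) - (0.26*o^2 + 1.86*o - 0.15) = 2.74*o^5 + 0.96*o^4 + 3.68*o^3 - 2.95*o^2 + 1.62*o + 4.2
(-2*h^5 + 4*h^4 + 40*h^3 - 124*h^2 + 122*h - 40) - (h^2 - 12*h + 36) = -2*h^5 + 4*h^4 + 40*h^3 - 125*h^2 + 134*h - 76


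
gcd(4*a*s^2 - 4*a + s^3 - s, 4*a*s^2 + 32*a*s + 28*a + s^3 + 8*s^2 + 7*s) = 4*a*s + 4*a + s^2 + s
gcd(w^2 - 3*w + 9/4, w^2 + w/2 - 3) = w - 3/2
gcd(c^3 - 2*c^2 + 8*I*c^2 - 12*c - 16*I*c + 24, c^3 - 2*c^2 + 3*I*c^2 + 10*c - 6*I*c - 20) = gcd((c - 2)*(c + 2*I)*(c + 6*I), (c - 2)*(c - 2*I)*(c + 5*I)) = c - 2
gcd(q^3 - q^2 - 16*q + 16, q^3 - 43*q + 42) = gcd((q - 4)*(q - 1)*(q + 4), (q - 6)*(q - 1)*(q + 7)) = q - 1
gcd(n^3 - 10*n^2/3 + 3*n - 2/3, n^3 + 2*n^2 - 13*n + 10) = n^2 - 3*n + 2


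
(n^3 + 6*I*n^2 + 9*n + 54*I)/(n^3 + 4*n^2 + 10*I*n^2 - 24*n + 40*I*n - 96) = (n^2 + 9)/(n^2 + 4*n*(1 + I) + 16*I)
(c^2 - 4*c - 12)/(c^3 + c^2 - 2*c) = (c - 6)/(c*(c - 1))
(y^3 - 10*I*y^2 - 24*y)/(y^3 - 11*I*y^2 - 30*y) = (y - 4*I)/(y - 5*I)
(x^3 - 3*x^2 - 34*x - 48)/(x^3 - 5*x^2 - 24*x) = (x + 2)/x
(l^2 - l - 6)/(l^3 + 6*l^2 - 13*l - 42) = 1/(l + 7)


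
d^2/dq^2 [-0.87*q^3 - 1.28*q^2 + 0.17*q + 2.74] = -5.22*q - 2.56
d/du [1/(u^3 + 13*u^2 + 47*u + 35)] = (-3*u^2 - 26*u - 47)/(u^3 + 13*u^2 + 47*u + 35)^2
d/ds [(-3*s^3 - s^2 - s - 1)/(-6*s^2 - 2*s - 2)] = s*(9*s^3 + 6*s^2 + 7*s - 4)/(2*(9*s^4 + 6*s^3 + 7*s^2 + 2*s + 1))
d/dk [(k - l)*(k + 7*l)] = 2*k + 6*l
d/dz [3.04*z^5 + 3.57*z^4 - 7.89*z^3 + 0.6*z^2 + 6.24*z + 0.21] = 15.2*z^4 + 14.28*z^3 - 23.67*z^2 + 1.2*z + 6.24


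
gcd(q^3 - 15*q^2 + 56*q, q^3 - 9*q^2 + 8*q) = q^2 - 8*q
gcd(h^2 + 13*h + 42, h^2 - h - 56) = h + 7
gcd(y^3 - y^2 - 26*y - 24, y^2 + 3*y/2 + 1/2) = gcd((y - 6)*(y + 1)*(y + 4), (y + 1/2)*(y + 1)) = y + 1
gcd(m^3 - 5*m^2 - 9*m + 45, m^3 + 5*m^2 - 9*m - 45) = m^2 - 9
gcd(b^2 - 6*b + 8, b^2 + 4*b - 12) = b - 2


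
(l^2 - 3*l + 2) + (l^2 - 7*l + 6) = 2*l^2 - 10*l + 8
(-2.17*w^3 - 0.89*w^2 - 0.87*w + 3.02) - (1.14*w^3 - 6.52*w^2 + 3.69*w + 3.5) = -3.31*w^3 + 5.63*w^2 - 4.56*w - 0.48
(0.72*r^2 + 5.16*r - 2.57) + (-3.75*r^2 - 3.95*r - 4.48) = -3.03*r^2 + 1.21*r - 7.05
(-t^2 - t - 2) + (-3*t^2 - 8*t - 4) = -4*t^2 - 9*t - 6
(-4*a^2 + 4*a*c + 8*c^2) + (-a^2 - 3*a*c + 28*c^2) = -5*a^2 + a*c + 36*c^2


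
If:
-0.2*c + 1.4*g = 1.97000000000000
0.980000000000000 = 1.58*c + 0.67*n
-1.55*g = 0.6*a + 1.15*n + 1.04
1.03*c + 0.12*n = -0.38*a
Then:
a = -2.94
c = 1.26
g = 1.59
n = -1.51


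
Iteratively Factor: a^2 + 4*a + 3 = (a + 1)*(a + 3)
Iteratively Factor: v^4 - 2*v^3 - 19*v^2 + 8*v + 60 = (v - 5)*(v^3 + 3*v^2 - 4*v - 12) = (v - 5)*(v - 2)*(v^2 + 5*v + 6) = (v - 5)*(v - 2)*(v + 3)*(v + 2)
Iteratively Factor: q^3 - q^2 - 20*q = (q + 4)*(q^2 - 5*q) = q*(q + 4)*(q - 5)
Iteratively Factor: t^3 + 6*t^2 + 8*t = (t + 2)*(t^2 + 4*t) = t*(t + 2)*(t + 4)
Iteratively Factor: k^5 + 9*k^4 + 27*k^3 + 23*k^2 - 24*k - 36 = (k - 1)*(k^4 + 10*k^3 + 37*k^2 + 60*k + 36) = (k - 1)*(k + 3)*(k^3 + 7*k^2 + 16*k + 12) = (k - 1)*(k + 2)*(k + 3)*(k^2 + 5*k + 6) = (k - 1)*(k + 2)^2*(k + 3)*(k + 3)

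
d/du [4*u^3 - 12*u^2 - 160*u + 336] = 12*u^2 - 24*u - 160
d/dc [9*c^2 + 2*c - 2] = 18*c + 2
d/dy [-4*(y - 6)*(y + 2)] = 16 - 8*y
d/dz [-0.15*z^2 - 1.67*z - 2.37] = -0.3*z - 1.67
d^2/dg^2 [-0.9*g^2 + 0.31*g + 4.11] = -1.80000000000000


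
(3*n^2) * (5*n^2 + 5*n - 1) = 15*n^4 + 15*n^3 - 3*n^2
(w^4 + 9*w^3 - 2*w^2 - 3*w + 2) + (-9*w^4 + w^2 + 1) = -8*w^4 + 9*w^3 - w^2 - 3*w + 3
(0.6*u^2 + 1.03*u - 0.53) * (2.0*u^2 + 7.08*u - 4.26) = 1.2*u^4 + 6.308*u^3 + 3.6764*u^2 - 8.1402*u + 2.2578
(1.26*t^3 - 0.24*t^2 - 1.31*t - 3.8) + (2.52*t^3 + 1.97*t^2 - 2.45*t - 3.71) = 3.78*t^3 + 1.73*t^2 - 3.76*t - 7.51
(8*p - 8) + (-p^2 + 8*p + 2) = -p^2 + 16*p - 6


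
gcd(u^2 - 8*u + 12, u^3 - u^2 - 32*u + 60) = u - 2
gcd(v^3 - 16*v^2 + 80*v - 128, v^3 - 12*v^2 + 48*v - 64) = v^2 - 8*v + 16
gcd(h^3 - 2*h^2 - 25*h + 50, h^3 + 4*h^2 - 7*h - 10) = h^2 + 3*h - 10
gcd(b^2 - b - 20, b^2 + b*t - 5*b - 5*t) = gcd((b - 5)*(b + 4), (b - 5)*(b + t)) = b - 5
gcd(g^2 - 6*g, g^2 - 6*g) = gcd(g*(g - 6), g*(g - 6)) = g^2 - 6*g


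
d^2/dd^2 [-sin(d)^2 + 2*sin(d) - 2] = -2*sin(d) - 2*cos(2*d)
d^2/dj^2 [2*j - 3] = 0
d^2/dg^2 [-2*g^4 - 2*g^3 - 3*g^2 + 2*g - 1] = -24*g^2 - 12*g - 6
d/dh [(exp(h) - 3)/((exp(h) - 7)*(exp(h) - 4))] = (-exp(2*h) + 6*exp(h) - 5)*exp(h)/(exp(4*h) - 22*exp(3*h) + 177*exp(2*h) - 616*exp(h) + 784)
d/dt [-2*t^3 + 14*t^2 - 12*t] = -6*t^2 + 28*t - 12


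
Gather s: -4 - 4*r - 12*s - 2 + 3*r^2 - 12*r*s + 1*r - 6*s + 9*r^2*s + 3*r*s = 3*r^2 - 3*r + s*(9*r^2 - 9*r - 18) - 6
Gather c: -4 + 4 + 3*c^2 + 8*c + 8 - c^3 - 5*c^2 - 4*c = -c^3 - 2*c^2 + 4*c + 8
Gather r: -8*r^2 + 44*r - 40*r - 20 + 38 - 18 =-8*r^2 + 4*r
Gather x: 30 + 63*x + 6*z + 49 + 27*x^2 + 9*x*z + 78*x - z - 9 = 27*x^2 + x*(9*z + 141) + 5*z + 70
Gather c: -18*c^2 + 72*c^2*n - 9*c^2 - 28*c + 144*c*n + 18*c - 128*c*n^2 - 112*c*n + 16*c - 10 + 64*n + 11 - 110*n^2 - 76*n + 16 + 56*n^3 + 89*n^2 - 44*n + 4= c^2*(72*n - 27) + c*(-128*n^2 + 32*n + 6) + 56*n^3 - 21*n^2 - 56*n + 21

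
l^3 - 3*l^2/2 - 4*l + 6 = (l - 2)*(l - 3/2)*(l + 2)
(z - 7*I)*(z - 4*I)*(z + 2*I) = z^3 - 9*I*z^2 - 6*z - 56*I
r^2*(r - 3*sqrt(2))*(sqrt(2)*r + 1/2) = sqrt(2)*r^4 - 11*r^3/2 - 3*sqrt(2)*r^2/2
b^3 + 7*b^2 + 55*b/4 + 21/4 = (b + 1/2)*(b + 3)*(b + 7/2)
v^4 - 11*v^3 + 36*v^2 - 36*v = v*(v - 6)*(v - 3)*(v - 2)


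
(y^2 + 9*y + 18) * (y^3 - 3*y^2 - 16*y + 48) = y^5 + 6*y^4 - 25*y^3 - 150*y^2 + 144*y + 864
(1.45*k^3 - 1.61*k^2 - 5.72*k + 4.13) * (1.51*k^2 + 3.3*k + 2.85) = 2.1895*k^5 + 2.3539*k^4 - 9.8177*k^3 - 17.2282*k^2 - 2.673*k + 11.7705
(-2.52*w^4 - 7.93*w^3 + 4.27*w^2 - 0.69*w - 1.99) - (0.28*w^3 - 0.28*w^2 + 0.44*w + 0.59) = -2.52*w^4 - 8.21*w^3 + 4.55*w^2 - 1.13*w - 2.58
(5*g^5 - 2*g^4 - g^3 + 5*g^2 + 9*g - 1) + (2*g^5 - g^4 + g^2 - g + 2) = 7*g^5 - 3*g^4 - g^3 + 6*g^2 + 8*g + 1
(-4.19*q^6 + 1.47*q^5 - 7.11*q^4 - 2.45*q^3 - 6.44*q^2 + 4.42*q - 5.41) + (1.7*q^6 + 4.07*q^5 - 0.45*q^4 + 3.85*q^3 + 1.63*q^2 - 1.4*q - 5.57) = -2.49*q^6 + 5.54*q^5 - 7.56*q^4 + 1.4*q^3 - 4.81*q^2 + 3.02*q - 10.98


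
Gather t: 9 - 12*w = 9 - 12*w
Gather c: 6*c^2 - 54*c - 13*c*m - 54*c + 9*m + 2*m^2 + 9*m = 6*c^2 + c*(-13*m - 108) + 2*m^2 + 18*m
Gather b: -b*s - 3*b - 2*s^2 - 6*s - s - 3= b*(-s - 3) - 2*s^2 - 7*s - 3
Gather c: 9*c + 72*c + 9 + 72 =81*c + 81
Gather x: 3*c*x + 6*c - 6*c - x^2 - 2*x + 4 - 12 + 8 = -x^2 + x*(3*c - 2)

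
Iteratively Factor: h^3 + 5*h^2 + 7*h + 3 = (h + 1)*(h^2 + 4*h + 3) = (h + 1)^2*(h + 3)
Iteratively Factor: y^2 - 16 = (y + 4)*(y - 4)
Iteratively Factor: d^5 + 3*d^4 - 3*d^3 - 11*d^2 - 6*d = (d + 1)*(d^4 + 2*d^3 - 5*d^2 - 6*d) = (d + 1)*(d + 3)*(d^3 - d^2 - 2*d) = d*(d + 1)*(d + 3)*(d^2 - d - 2) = d*(d + 1)^2*(d + 3)*(d - 2)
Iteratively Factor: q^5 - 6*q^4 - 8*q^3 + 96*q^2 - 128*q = (q)*(q^4 - 6*q^3 - 8*q^2 + 96*q - 128) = q*(q - 2)*(q^3 - 4*q^2 - 16*q + 64) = q*(q - 4)*(q - 2)*(q^2 - 16) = q*(q - 4)*(q - 2)*(q + 4)*(q - 4)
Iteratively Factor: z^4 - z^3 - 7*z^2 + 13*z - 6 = (z + 3)*(z^3 - 4*z^2 + 5*z - 2) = (z - 1)*(z + 3)*(z^2 - 3*z + 2) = (z - 1)^2*(z + 3)*(z - 2)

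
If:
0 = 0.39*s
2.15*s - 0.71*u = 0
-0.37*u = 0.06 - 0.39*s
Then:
No Solution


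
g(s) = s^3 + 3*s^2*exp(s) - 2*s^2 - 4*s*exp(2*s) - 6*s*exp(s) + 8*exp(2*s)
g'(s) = 3*s^2*exp(s) + 3*s^2 - 8*s*exp(2*s) - 4*s + 12*exp(2*s) - 6*exp(s)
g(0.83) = 17.13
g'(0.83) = 17.92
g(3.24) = -2913.01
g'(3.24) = -8405.98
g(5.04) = -282972.18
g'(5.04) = -664842.53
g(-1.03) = 1.67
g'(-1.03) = 8.88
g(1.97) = 4.78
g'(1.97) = -149.11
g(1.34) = 27.19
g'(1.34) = 16.35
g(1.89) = 14.76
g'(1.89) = -102.33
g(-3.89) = -87.71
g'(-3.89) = 61.78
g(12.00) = -1059506292028.83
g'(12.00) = -2225016924981.71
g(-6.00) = -287.64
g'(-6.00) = 132.25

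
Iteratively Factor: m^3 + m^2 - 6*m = (m - 2)*(m^2 + 3*m) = (m - 2)*(m + 3)*(m)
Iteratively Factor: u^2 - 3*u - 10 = (u - 5)*(u + 2)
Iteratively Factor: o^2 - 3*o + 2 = (o - 1)*(o - 2)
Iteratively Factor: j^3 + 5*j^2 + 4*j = (j)*(j^2 + 5*j + 4) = j*(j + 4)*(j + 1)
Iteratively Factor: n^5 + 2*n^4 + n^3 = (n)*(n^4 + 2*n^3 + n^2) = n^2*(n^3 + 2*n^2 + n) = n^3*(n^2 + 2*n + 1) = n^3*(n + 1)*(n + 1)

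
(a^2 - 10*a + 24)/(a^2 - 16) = (a - 6)/(a + 4)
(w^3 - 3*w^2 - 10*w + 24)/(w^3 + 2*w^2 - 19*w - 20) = (w^2 + w - 6)/(w^2 + 6*w + 5)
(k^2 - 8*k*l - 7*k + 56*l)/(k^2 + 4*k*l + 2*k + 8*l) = (k^2 - 8*k*l - 7*k + 56*l)/(k^2 + 4*k*l + 2*k + 8*l)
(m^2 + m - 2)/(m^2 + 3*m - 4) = (m + 2)/(m + 4)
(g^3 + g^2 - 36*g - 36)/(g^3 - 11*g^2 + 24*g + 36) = (g + 6)/(g - 6)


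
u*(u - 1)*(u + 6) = u^3 + 5*u^2 - 6*u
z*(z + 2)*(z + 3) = z^3 + 5*z^2 + 6*z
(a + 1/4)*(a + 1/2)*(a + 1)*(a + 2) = a^4 + 15*a^3/4 + 35*a^2/8 + 15*a/8 + 1/4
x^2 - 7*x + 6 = (x - 6)*(x - 1)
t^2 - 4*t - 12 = (t - 6)*(t + 2)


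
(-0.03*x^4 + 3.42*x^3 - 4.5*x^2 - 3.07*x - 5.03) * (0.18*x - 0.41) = -0.0054*x^5 + 0.6279*x^4 - 2.2122*x^3 + 1.2924*x^2 + 0.3533*x + 2.0623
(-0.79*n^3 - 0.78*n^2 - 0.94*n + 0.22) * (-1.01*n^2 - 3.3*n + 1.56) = 0.7979*n^5 + 3.3948*n^4 + 2.291*n^3 + 1.663*n^2 - 2.1924*n + 0.3432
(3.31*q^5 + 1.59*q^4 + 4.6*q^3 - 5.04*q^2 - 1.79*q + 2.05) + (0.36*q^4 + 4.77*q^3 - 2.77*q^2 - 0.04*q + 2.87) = 3.31*q^5 + 1.95*q^4 + 9.37*q^3 - 7.81*q^2 - 1.83*q + 4.92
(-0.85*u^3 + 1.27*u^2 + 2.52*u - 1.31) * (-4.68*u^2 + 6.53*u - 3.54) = 3.978*u^5 - 11.4941*u^4 - 0.491499999999998*u^3 + 18.0906*u^2 - 17.4751*u + 4.6374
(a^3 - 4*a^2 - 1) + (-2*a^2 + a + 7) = a^3 - 6*a^2 + a + 6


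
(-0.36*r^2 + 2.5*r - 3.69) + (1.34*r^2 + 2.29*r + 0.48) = 0.98*r^2 + 4.79*r - 3.21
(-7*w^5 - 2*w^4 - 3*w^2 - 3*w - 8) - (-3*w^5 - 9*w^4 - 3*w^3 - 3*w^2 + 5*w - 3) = -4*w^5 + 7*w^4 + 3*w^3 - 8*w - 5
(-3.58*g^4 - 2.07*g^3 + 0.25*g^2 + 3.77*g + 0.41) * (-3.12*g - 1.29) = 11.1696*g^5 + 11.0766*g^4 + 1.8903*g^3 - 12.0849*g^2 - 6.1425*g - 0.5289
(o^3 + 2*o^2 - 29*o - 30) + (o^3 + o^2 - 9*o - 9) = 2*o^3 + 3*o^2 - 38*o - 39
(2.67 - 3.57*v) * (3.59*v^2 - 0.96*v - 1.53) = -12.8163*v^3 + 13.0125*v^2 + 2.8989*v - 4.0851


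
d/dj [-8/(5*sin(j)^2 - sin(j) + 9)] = 8*(10*sin(j) - 1)*cos(j)/(5*sin(j)^2 - sin(j) + 9)^2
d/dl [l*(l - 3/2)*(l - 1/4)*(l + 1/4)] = 4*l^3 - 9*l^2/2 - l/8 + 3/32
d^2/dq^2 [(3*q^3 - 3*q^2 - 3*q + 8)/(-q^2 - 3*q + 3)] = 84*(-q^3 + 2*q^2 - 3*q - 1)/(q^6 + 9*q^5 + 18*q^4 - 27*q^3 - 54*q^2 + 81*q - 27)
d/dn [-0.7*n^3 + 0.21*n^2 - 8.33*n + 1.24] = -2.1*n^2 + 0.42*n - 8.33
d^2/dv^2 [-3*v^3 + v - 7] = -18*v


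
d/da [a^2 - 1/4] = 2*a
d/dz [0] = 0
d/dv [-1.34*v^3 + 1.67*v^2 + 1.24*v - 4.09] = -4.02*v^2 + 3.34*v + 1.24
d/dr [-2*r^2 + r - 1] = 1 - 4*r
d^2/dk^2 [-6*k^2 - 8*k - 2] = -12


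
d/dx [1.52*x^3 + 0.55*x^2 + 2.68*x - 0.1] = 4.56*x^2 + 1.1*x + 2.68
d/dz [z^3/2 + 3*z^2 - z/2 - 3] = 3*z^2/2 + 6*z - 1/2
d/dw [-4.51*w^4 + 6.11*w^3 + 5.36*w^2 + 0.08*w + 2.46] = -18.04*w^3 + 18.33*w^2 + 10.72*w + 0.08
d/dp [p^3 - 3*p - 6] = 3*p^2 - 3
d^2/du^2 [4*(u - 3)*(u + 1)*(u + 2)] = 24*u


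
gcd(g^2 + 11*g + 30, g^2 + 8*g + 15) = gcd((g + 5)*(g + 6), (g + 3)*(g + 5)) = g + 5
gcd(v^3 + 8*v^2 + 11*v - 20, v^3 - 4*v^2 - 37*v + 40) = v^2 + 4*v - 5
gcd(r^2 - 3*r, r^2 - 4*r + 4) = 1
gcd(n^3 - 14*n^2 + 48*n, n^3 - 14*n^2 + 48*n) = n^3 - 14*n^2 + 48*n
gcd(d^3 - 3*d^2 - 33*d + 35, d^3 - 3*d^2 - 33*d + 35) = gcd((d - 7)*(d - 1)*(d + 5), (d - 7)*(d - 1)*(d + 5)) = d^3 - 3*d^2 - 33*d + 35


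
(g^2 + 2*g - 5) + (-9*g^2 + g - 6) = -8*g^2 + 3*g - 11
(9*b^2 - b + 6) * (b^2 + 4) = 9*b^4 - b^3 + 42*b^2 - 4*b + 24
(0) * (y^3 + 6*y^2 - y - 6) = 0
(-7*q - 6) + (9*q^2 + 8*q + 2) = 9*q^2 + q - 4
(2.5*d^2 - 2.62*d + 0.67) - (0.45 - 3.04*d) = 2.5*d^2 + 0.42*d + 0.22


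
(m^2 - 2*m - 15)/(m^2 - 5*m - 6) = (-m^2 + 2*m + 15)/(-m^2 + 5*m + 6)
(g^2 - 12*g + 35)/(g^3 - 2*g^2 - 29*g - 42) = (g - 5)/(g^2 + 5*g + 6)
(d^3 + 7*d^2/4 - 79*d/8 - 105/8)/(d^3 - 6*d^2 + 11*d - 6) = (8*d^2 + 38*d + 35)/(8*(d^2 - 3*d + 2))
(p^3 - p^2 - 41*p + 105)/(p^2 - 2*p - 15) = (p^2 + 4*p - 21)/(p + 3)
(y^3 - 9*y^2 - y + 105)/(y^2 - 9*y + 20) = (y^2 - 4*y - 21)/(y - 4)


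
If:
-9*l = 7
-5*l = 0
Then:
No Solution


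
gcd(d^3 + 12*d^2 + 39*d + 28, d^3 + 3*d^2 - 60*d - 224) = d^2 + 11*d + 28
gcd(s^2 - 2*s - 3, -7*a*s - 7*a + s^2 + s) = s + 1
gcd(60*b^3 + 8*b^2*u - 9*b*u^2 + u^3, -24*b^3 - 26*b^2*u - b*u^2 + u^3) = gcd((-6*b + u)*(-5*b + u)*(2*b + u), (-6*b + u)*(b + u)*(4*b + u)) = -6*b + u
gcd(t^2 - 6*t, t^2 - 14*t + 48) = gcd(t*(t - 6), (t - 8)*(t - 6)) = t - 6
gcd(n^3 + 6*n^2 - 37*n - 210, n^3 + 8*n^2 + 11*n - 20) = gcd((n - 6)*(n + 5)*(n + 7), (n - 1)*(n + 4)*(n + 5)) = n + 5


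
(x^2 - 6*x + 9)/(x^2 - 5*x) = (x^2 - 6*x + 9)/(x*(x - 5))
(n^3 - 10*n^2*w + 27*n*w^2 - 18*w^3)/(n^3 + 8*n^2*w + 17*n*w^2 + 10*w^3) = (n^3 - 10*n^2*w + 27*n*w^2 - 18*w^3)/(n^3 + 8*n^2*w + 17*n*w^2 + 10*w^3)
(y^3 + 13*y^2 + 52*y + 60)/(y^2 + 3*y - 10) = (y^2 + 8*y + 12)/(y - 2)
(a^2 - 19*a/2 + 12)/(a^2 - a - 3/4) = 2*(a - 8)/(2*a + 1)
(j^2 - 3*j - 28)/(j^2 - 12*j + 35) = (j + 4)/(j - 5)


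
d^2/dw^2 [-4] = 0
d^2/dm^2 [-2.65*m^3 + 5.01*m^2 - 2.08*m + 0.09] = 10.02 - 15.9*m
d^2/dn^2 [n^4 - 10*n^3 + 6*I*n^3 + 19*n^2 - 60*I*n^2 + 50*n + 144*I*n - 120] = 12*n^2 + n*(-60 + 36*I) + 38 - 120*I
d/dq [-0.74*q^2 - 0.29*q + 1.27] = -1.48*q - 0.29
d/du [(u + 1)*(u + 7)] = 2*u + 8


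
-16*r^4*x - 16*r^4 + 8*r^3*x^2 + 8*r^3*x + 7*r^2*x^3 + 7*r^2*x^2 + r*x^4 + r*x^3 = (-r + x)*(4*r + x)^2*(r*x + r)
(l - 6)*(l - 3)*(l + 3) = l^3 - 6*l^2 - 9*l + 54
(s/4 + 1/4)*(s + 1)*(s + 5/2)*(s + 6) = s^4/4 + 21*s^3/8 + 33*s^2/4 + 77*s/8 + 15/4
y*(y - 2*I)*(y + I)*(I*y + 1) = I*y^4 + 2*y^3 + I*y^2 + 2*y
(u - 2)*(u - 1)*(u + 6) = u^3 + 3*u^2 - 16*u + 12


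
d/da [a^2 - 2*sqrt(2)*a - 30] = 2*a - 2*sqrt(2)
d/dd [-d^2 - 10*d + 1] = -2*d - 10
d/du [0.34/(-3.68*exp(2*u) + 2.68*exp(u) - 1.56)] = (2.5024*exp(u) - 0.9112)*exp(u)/(3.68*exp(2*u) - 2.68*exp(u) + 1.56)^2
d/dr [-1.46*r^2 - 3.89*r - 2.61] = -2.92*r - 3.89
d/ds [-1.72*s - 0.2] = -1.72000000000000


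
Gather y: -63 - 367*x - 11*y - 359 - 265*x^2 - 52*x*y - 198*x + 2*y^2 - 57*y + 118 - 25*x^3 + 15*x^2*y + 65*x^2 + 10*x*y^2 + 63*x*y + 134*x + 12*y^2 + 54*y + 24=-25*x^3 - 200*x^2 - 431*x + y^2*(10*x + 14) + y*(15*x^2 + 11*x - 14) - 280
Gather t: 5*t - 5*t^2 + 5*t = -5*t^2 + 10*t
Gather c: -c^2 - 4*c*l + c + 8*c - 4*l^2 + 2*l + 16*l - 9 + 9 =-c^2 + c*(9 - 4*l) - 4*l^2 + 18*l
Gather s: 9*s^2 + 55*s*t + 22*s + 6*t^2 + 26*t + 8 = 9*s^2 + s*(55*t + 22) + 6*t^2 + 26*t + 8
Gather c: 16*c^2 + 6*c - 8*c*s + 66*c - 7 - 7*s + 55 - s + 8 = 16*c^2 + c*(72 - 8*s) - 8*s + 56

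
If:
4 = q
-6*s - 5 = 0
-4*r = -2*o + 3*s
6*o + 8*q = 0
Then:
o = -16/3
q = 4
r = -49/24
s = -5/6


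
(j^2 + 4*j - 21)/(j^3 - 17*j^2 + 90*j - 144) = (j + 7)/(j^2 - 14*j + 48)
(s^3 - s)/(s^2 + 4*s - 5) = s*(s + 1)/(s + 5)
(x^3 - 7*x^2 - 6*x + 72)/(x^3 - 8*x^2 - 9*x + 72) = (x^2 - 10*x + 24)/(x^2 - 11*x + 24)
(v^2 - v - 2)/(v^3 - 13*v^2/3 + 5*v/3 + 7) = 3*(v - 2)/(3*v^2 - 16*v + 21)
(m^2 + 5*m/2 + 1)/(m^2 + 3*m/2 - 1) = (2*m + 1)/(2*m - 1)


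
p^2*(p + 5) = p^3 + 5*p^2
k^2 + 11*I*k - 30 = (k + 5*I)*(k + 6*I)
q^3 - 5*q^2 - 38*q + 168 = (q - 7)*(q - 4)*(q + 6)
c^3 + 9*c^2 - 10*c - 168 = (c - 4)*(c + 6)*(c + 7)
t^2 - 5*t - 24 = (t - 8)*(t + 3)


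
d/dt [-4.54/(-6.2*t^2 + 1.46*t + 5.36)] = (6.6284 - 56.296*t)/(-6.2*t^2 + 1.46*t + 5.36)^2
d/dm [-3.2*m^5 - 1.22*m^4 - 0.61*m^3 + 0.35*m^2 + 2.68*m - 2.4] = -16.0*m^4 - 4.88*m^3 - 1.83*m^2 + 0.7*m + 2.68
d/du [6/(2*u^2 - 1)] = -24*u/(2*u^2 - 1)^2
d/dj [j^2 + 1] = 2*j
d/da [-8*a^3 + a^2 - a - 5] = -24*a^2 + 2*a - 1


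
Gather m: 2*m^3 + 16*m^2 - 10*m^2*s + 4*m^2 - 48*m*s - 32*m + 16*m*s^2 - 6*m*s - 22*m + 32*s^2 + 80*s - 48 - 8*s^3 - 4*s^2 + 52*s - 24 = 2*m^3 + m^2*(20 - 10*s) + m*(16*s^2 - 54*s - 54) - 8*s^3 + 28*s^2 + 132*s - 72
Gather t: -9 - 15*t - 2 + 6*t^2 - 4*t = 6*t^2 - 19*t - 11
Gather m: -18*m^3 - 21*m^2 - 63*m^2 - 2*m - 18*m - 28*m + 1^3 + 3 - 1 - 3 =-18*m^3 - 84*m^2 - 48*m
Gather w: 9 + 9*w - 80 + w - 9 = 10*w - 80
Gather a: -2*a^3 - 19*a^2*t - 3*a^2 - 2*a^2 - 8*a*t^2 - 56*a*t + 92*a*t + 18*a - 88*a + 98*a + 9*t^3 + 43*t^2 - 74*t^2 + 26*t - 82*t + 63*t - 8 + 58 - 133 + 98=-2*a^3 + a^2*(-19*t - 5) + a*(-8*t^2 + 36*t + 28) + 9*t^3 - 31*t^2 + 7*t + 15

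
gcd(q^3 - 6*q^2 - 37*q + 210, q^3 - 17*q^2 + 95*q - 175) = q^2 - 12*q + 35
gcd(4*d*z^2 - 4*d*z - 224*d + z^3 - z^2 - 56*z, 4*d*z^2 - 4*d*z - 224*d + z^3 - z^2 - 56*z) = 4*d*z^2 - 4*d*z - 224*d + z^3 - z^2 - 56*z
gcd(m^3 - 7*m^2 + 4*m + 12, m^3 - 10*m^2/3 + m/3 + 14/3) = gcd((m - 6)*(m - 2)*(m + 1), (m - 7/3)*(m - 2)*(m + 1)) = m^2 - m - 2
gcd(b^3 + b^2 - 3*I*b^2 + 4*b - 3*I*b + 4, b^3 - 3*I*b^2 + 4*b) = b^2 - 3*I*b + 4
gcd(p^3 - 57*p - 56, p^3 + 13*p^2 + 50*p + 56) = p + 7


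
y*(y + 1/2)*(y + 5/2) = y^3 + 3*y^2 + 5*y/4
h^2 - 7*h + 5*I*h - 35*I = (h - 7)*(h + 5*I)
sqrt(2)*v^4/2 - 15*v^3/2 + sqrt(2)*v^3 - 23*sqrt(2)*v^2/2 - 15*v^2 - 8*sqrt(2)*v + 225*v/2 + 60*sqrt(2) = (v - 3)*(v + 5)*(v - 8*sqrt(2))*(sqrt(2)*v/2 + 1/2)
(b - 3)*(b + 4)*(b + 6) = b^3 + 7*b^2 - 6*b - 72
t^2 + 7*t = t*(t + 7)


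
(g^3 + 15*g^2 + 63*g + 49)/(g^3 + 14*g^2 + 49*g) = (g + 1)/g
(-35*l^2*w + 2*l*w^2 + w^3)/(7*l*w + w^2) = -5*l + w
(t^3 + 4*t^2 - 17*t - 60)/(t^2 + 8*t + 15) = t - 4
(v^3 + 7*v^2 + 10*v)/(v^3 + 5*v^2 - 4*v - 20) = v/(v - 2)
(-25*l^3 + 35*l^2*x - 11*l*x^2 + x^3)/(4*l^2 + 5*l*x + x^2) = (-25*l^3 + 35*l^2*x - 11*l*x^2 + x^3)/(4*l^2 + 5*l*x + x^2)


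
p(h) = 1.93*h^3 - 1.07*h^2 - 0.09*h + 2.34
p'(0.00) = -0.09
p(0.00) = 2.34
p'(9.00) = 449.64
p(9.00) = 1321.83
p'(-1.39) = 14.07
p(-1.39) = -4.79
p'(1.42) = 8.55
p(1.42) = 5.58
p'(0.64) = 0.91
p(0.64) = 2.35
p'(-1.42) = 14.62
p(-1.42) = -5.22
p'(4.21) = 93.52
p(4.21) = 127.01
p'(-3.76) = 89.81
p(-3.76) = -115.04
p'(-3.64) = 84.41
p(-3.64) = -104.59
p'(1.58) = 10.98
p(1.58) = 7.14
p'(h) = 5.79*h^2 - 2.14*h - 0.09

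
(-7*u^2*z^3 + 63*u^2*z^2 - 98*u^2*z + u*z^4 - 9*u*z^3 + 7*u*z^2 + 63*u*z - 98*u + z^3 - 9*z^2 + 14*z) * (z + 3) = -7*u^2*z^4 + 42*u^2*z^3 + 91*u^2*z^2 - 294*u^2*z + u*z^5 - 6*u*z^4 - 20*u*z^3 + 84*u*z^2 + 91*u*z - 294*u + z^4 - 6*z^3 - 13*z^2 + 42*z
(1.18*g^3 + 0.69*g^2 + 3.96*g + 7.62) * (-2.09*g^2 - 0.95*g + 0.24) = -2.4662*g^5 - 2.5631*g^4 - 8.6487*g^3 - 19.5222*g^2 - 6.2886*g + 1.8288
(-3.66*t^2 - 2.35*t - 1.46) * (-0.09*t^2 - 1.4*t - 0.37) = 0.3294*t^4 + 5.3355*t^3 + 4.7756*t^2 + 2.9135*t + 0.5402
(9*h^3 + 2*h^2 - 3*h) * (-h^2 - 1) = -9*h^5 - 2*h^4 - 6*h^3 - 2*h^2 + 3*h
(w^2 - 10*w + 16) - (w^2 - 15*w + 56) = 5*w - 40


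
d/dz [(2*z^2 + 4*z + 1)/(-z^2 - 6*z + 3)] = 2*(-4*z^2 + 7*z + 9)/(z^4 + 12*z^3 + 30*z^2 - 36*z + 9)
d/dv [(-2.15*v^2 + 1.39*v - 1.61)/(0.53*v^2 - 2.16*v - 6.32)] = (3.9073*v^2 + 28.8826*v - 12.2624)/(0.2809*v^4 - 2.2896*v^3 - 2.0336*v^2 + 27.3024*v + 39.9424)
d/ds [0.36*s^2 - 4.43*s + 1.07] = 0.72*s - 4.43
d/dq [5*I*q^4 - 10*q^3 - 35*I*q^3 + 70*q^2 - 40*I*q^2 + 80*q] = 20*I*q^3 + q^2*(-30 - 105*I) + q*(140 - 80*I) + 80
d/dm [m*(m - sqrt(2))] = 2*m - sqrt(2)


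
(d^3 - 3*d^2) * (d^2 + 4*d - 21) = d^5 + d^4 - 33*d^3 + 63*d^2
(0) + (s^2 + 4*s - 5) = s^2 + 4*s - 5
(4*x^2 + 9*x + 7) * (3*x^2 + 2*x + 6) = 12*x^4 + 35*x^3 + 63*x^2 + 68*x + 42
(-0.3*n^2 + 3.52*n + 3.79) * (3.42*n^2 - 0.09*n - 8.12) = -1.026*n^4 + 12.0654*n^3 + 15.081*n^2 - 28.9235*n - 30.7748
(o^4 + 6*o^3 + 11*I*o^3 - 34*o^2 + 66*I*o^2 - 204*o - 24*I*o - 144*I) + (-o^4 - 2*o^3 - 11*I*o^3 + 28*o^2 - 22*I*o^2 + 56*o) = 4*o^3 - 6*o^2 + 44*I*o^2 - 148*o - 24*I*o - 144*I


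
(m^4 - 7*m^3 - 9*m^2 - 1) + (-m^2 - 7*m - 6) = m^4 - 7*m^3 - 10*m^2 - 7*m - 7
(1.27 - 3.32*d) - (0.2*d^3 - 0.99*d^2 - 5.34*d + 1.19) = -0.2*d^3 + 0.99*d^2 + 2.02*d + 0.0800000000000001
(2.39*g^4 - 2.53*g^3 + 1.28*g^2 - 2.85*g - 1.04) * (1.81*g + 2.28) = 4.3259*g^5 + 0.869899999999999*g^4 - 3.4516*g^3 - 2.2401*g^2 - 8.3804*g - 2.3712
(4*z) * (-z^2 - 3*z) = -4*z^3 - 12*z^2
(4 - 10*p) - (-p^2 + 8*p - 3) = p^2 - 18*p + 7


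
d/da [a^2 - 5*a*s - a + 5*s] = 2*a - 5*s - 1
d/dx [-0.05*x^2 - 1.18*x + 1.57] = -0.1*x - 1.18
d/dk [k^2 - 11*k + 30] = 2*k - 11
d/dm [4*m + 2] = 4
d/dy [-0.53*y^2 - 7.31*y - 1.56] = -1.06*y - 7.31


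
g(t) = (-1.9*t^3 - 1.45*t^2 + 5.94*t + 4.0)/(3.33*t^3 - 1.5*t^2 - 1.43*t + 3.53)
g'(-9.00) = 0.01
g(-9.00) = -0.48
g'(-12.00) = 0.01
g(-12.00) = -0.51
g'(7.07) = 0.00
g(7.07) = -0.64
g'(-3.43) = 0.09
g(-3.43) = -0.30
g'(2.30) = -0.40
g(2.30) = -0.40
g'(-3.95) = 0.07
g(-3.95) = -0.34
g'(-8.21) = 0.01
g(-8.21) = -0.47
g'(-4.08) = 0.06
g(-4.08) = -0.35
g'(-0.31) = 1.62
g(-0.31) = 0.56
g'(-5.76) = 0.03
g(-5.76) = -0.42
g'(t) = (-9.99*t^2 + 3.0*t + 1.43)*(-1.9*t^3 - 1.45*t^2 + 5.94*t + 4.0)/(3.33*t^3 - 1.5*t^2 - 1.43*t + 3.53)^2 + (-5.7*t^2 - 2.9*t + 5.94)/(3.33*t^3 - 1.5*t^2 - 1.43*t + 3.53)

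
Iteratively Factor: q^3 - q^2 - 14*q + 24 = (q - 3)*(q^2 + 2*q - 8) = (q - 3)*(q - 2)*(q + 4)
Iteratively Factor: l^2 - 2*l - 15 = (l - 5)*(l + 3)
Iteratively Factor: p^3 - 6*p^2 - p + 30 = (p + 2)*(p^2 - 8*p + 15) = (p - 5)*(p + 2)*(p - 3)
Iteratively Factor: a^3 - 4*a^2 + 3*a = (a - 1)*(a^2 - 3*a) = a*(a - 1)*(a - 3)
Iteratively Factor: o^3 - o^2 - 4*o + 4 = (o - 2)*(o^2 + o - 2) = (o - 2)*(o - 1)*(o + 2)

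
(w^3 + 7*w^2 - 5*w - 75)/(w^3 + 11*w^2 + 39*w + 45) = (w^2 + 2*w - 15)/(w^2 + 6*w + 9)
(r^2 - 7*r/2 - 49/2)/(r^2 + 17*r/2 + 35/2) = (r - 7)/(r + 5)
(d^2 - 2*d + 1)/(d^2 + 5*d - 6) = (d - 1)/(d + 6)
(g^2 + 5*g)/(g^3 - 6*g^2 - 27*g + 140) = g/(g^2 - 11*g + 28)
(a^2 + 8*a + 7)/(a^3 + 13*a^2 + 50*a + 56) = (a + 1)/(a^2 + 6*a + 8)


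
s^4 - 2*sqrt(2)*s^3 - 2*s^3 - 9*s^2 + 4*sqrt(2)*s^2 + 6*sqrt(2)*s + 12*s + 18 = (s - 3)*(s + 1)*(s - 3*sqrt(2))*(s + sqrt(2))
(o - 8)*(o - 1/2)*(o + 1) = o^3 - 15*o^2/2 - 9*o/2 + 4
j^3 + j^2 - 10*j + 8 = (j - 2)*(j - 1)*(j + 4)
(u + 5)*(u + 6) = u^2 + 11*u + 30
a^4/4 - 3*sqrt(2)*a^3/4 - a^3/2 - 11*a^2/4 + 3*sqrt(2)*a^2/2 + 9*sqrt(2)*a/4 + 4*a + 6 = (a/2 + 1/2)*(a/2 + sqrt(2)/2)*(a - 3)*(a - 4*sqrt(2))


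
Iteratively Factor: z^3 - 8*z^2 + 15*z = (z)*(z^2 - 8*z + 15) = z*(z - 3)*(z - 5)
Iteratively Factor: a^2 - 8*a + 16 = (a - 4)*(a - 4)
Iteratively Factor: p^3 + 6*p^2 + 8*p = (p + 2)*(p^2 + 4*p) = (p + 2)*(p + 4)*(p)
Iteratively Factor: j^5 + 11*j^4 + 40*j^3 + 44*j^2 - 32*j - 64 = (j + 2)*(j^4 + 9*j^3 + 22*j^2 - 32) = (j + 2)^2*(j^3 + 7*j^2 + 8*j - 16) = (j - 1)*(j + 2)^2*(j^2 + 8*j + 16) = (j - 1)*(j + 2)^2*(j + 4)*(j + 4)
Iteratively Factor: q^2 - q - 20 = (q - 5)*(q + 4)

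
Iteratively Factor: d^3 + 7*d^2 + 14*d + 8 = (d + 2)*(d^2 + 5*d + 4) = (d + 1)*(d + 2)*(d + 4)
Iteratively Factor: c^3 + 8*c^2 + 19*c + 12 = (c + 1)*(c^2 + 7*c + 12) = (c + 1)*(c + 4)*(c + 3)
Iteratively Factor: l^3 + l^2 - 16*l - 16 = (l + 1)*(l^2 - 16) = (l + 1)*(l + 4)*(l - 4)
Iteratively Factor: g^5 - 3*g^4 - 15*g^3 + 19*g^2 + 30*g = (g)*(g^4 - 3*g^3 - 15*g^2 + 19*g + 30) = g*(g - 2)*(g^3 - g^2 - 17*g - 15) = g*(g - 2)*(g + 3)*(g^2 - 4*g - 5) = g*(g - 2)*(g + 1)*(g + 3)*(g - 5)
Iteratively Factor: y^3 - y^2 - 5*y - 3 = (y + 1)*(y^2 - 2*y - 3) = (y + 1)^2*(y - 3)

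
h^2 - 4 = (h - 2)*(h + 2)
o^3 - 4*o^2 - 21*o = o*(o - 7)*(o + 3)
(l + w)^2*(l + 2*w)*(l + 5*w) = l^4 + 9*l^3*w + 25*l^2*w^2 + 27*l*w^3 + 10*w^4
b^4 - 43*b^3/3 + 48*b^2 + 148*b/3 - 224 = (b - 8)*(b - 6)*(b - 7/3)*(b + 2)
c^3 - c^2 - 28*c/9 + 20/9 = (c - 2)*(c - 2/3)*(c + 5/3)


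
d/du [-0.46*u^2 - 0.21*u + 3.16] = -0.92*u - 0.21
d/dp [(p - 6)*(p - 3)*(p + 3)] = 3*p^2 - 12*p - 9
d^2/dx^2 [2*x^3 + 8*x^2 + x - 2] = 12*x + 16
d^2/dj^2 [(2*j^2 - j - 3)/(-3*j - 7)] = -184/(27*j^3 + 189*j^2 + 441*j + 343)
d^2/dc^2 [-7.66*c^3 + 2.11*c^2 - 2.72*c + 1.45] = 4.22 - 45.96*c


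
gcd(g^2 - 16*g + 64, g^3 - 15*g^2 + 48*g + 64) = g^2 - 16*g + 64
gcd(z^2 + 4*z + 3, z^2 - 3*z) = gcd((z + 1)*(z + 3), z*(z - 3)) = 1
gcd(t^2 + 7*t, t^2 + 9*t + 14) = t + 7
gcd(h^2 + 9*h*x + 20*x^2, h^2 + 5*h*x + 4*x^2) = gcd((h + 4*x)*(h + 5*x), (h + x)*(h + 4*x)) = h + 4*x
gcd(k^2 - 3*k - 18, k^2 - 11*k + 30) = k - 6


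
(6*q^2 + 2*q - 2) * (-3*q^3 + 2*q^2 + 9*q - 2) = -18*q^5 + 6*q^4 + 64*q^3 + 2*q^2 - 22*q + 4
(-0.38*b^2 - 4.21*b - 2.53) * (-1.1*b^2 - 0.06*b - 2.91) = 0.418*b^4 + 4.6538*b^3 + 4.1414*b^2 + 12.4029*b + 7.3623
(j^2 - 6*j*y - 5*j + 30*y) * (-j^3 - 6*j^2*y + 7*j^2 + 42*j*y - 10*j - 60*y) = -j^5 + 12*j^4 + 36*j^3*y^2 - 45*j^3 - 432*j^2*y^2 + 50*j^2 + 1620*j*y^2 - 1800*y^2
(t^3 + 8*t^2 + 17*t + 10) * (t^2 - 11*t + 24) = t^5 - 3*t^4 - 47*t^3 + 15*t^2 + 298*t + 240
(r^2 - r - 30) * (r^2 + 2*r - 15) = r^4 + r^3 - 47*r^2 - 45*r + 450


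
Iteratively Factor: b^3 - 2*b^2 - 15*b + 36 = (b - 3)*(b^2 + b - 12) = (b - 3)*(b + 4)*(b - 3)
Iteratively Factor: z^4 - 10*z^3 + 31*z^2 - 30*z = (z - 5)*(z^3 - 5*z^2 + 6*z) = z*(z - 5)*(z^2 - 5*z + 6) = z*(z - 5)*(z - 3)*(z - 2)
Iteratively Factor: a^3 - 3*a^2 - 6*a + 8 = (a - 1)*(a^2 - 2*a - 8) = (a - 1)*(a + 2)*(a - 4)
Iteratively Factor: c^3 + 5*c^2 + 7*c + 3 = (c + 1)*(c^2 + 4*c + 3) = (c + 1)^2*(c + 3)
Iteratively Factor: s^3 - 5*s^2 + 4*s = (s - 1)*(s^2 - 4*s) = s*(s - 1)*(s - 4)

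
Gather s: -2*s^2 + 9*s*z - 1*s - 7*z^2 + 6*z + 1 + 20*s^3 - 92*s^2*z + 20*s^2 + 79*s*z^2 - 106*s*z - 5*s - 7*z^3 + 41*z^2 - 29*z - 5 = 20*s^3 + s^2*(18 - 92*z) + s*(79*z^2 - 97*z - 6) - 7*z^3 + 34*z^2 - 23*z - 4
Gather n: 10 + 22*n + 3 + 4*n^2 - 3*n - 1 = 4*n^2 + 19*n + 12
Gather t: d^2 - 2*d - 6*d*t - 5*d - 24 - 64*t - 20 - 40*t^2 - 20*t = d^2 - 7*d - 40*t^2 + t*(-6*d - 84) - 44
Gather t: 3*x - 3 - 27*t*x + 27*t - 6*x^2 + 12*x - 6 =t*(27 - 27*x) - 6*x^2 + 15*x - 9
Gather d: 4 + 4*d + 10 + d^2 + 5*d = d^2 + 9*d + 14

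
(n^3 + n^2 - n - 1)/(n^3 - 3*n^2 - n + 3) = (n + 1)/(n - 3)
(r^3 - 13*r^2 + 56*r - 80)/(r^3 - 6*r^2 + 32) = (r - 5)/(r + 2)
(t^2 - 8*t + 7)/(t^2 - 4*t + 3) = (t - 7)/(t - 3)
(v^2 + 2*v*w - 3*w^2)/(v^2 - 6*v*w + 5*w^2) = (v + 3*w)/(v - 5*w)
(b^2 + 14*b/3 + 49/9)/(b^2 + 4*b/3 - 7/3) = (b + 7/3)/(b - 1)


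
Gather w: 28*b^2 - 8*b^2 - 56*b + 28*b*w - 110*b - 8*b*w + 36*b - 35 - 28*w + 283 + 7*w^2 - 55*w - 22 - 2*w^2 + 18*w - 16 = 20*b^2 - 130*b + 5*w^2 + w*(20*b - 65) + 210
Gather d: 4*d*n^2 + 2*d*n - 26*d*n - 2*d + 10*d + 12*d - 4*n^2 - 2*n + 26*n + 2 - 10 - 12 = d*(4*n^2 - 24*n + 20) - 4*n^2 + 24*n - 20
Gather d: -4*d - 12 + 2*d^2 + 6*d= 2*d^2 + 2*d - 12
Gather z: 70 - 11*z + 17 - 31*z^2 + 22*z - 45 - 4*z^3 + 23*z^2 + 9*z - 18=-4*z^3 - 8*z^2 + 20*z + 24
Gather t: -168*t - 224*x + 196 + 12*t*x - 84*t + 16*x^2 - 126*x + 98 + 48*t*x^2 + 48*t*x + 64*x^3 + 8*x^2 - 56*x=t*(48*x^2 + 60*x - 252) + 64*x^3 + 24*x^2 - 406*x + 294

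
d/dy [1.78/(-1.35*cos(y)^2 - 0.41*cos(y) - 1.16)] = -(4.806*cos(y) + 0.7298)*sin(y)/(1.35*cos(y)^2 + 0.41*cos(y) + 1.16)^2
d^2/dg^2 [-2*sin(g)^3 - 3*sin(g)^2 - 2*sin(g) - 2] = 18*sin(g)^3 + 12*sin(g)^2 - 10*sin(g) - 6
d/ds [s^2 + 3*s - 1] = 2*s + 3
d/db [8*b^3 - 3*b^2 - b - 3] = 24*b^2 - 6*b - 1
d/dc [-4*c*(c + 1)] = -8*c - 4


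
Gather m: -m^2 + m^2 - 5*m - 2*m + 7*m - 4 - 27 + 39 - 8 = 0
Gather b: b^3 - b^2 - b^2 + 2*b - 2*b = b^3 - 2*b^2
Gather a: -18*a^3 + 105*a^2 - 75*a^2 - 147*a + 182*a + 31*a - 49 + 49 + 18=-18*a^3 + 30*a^2 + 66*a + 18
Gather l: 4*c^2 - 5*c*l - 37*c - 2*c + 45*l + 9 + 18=4*c^2 - 39*c + l*(45 - 5*c) + 27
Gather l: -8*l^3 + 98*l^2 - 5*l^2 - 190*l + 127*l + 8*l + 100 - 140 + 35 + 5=-8*l^3 + 93*l^2 - 55*l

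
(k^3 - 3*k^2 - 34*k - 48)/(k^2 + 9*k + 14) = (k^2 - 5*k - 24)/(k + 7)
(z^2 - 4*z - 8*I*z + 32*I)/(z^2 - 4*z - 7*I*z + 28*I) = (z - 8*I)/(z - 7*I)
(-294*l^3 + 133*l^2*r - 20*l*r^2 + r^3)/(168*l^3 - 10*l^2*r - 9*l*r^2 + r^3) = (-7*l + r)/(4*l + r)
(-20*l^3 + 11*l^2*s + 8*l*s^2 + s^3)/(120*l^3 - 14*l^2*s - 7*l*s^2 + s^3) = (-5*l^2 + 4*l*s + s^2)/(30*l^2 - 11*l*s + s^2)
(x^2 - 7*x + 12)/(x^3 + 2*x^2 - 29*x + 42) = (x - 4)/(x^2 + 5*x - 14)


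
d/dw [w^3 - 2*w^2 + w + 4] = 3*w^2 - 4*w + 1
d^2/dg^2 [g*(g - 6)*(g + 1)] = 6*g - 10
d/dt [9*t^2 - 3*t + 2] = 18*t - 3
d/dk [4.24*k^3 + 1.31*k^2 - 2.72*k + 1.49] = 12.72*k^2 + 2.62*k - 2.72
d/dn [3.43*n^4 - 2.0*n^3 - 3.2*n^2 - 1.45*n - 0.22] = 13.72*n^3 - 6.0*n^2 - 6.4*n - 1.45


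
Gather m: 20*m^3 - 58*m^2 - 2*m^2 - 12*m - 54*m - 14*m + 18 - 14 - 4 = 20*m^3 - 60*m^2 - 80*m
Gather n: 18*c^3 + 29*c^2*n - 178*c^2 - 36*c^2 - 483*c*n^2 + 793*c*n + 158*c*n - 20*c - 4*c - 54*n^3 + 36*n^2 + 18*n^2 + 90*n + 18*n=18*c^3 - 214*c^2 - 24*c - 54*n^3 + n^2*(54 - 483*c) + n*(29*c^2 + 951*c + 108)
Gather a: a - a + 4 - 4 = 0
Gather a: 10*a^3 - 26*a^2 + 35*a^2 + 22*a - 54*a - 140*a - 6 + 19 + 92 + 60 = 10*a^3 + 9*a^2 - 172*a + 165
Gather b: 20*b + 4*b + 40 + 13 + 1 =24*b + 54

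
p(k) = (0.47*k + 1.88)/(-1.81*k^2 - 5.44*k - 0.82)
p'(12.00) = 0.00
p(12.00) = -0.02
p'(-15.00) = 0.00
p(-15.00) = 0.02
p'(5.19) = 0.01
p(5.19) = -0.06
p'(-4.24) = -0.04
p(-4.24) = 0.01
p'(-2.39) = -0.46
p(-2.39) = 0.41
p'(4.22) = 0.02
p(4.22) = -0.07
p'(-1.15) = 0.34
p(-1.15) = 0.44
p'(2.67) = 0.04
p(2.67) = -0.11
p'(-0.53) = 2.68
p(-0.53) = 1.05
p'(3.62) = 0.02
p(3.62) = -0.08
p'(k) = (0.47*k + 1.88)*(3.62*k + 5.44)/(-1.81*k^2 - 5.44*k - 0.82)^2 + 0.47/(-1.81*k^2 - 5.44*k - 0.82) = (0.8507*k^2 + 6.8056*k + 9.8418)/(3.2761*k^4 + 19.6928*k^3 + 32.562*k^2 + 8.9216*k + 0.6724)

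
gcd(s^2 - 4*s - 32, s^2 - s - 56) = s - 8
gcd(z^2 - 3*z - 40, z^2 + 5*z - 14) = 1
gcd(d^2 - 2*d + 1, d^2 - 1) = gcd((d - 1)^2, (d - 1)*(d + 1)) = d - 1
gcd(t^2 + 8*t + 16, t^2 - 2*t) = 1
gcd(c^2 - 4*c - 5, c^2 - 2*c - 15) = c - 5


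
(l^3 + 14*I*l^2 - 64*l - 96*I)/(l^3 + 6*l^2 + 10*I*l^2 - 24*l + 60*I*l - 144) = (l + 4*I)/(l + 6)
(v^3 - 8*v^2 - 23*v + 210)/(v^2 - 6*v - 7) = (v^2 - v - 30)/(v + 1)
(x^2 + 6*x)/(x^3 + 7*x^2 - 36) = x/(x^2 + x - 6)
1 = 1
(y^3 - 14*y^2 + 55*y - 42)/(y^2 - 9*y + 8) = (y^2 - 13*y + 42)/(y - 8)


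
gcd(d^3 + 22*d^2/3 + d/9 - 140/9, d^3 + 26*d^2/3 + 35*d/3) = d^2 + 26*d/3 + 35/3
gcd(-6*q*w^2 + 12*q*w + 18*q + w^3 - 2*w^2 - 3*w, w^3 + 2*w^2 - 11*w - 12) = w^2 - 2*w - 3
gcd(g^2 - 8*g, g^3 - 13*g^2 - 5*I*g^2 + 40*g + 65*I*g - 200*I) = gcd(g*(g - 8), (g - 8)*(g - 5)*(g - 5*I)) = g - 8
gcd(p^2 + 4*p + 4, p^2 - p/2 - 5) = p + 2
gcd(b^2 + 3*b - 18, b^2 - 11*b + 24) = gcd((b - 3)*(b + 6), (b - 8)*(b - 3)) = b - 3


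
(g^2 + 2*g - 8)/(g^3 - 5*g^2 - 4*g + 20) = (g + 4)/(g^2 - 3*g - 10)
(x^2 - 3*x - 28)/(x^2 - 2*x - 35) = (x + 4)/(x + 5)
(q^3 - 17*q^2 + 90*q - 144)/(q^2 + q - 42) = (q^2 - 11*q + 24)/(q + 7)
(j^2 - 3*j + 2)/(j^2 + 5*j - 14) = (j - 1)/(j + 7)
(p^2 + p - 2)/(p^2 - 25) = (p^2 + p - 2)/(p^2 - 25)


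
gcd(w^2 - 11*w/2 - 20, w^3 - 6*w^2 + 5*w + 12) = 1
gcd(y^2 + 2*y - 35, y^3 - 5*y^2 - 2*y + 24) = 1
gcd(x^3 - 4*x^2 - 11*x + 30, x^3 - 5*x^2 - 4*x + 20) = x^2 - 7*x + 10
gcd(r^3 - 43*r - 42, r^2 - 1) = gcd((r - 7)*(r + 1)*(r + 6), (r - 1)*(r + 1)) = r + 1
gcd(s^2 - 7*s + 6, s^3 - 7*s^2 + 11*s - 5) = s - 1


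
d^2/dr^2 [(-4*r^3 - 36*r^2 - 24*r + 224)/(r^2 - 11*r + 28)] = 528*(-3*r^3 + 28*r^2 - 56*r - 56)/(r^6 - 33*r^5 + 447*r^4 - 3179*r^3 + 12516*r^2 - 25872*r + 21952)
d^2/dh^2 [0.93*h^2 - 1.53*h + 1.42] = 1.86000000000000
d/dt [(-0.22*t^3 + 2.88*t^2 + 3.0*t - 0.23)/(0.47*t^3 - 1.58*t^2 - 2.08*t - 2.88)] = (-1.006*t^4 - 1.9048*t^3 + 0.9747*t^2 - 17.3156*t - 9.1184)/(0.2209*t^6 - 1.4852*t^5 + 0.5412*t^4 + 3.8656*t^3 + 13.4272*t^2 + 11.9808*t + 8.2944)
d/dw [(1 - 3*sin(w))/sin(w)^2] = (3*sin(w) - 2)*cos(w)/sin(w)^3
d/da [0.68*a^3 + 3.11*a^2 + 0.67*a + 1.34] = 2.04*a^2 + 6.22*a + 0.67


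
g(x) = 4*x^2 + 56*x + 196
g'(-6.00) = 8.00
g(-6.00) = 4.00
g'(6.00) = 104.00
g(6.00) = 676.00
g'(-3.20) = 30.40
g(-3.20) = 57.76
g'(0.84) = 62.72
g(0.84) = 245.86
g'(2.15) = 73.20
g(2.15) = 334.89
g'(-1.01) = 47.92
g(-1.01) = 143.52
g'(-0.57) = 51.44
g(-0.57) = 165.38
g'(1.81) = 70.48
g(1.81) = 310.46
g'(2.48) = 75.84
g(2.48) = 359.48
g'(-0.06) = 55.52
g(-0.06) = 192.65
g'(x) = 8*x + 56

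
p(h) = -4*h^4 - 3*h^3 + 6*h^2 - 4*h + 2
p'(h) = -16*h^3 - 9*h^2 + 12*h - 4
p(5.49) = -3969.23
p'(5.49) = -2856.89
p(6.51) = -7781.73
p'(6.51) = -4721.61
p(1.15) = -6.22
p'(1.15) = -26.44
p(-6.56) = -6274.22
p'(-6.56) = 4046.78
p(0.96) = -2.36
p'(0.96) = -14.93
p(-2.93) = -154.11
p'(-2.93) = 286.04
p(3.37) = -574.07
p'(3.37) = -678.14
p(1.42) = -16.43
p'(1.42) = -50.92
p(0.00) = 2.00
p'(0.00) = -4.00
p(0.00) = 2.00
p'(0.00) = -4.00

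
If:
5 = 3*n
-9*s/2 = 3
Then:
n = 5/3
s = -2/3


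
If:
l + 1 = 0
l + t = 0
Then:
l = -1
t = 1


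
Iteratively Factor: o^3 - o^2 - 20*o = (o)*(o^2 - o - 20) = o*(o - 5)*(o + 4)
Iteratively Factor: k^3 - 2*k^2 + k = (k - 1)*(k^2 - k) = (k - 1)^2*(k)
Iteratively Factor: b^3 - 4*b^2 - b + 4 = (b - 1)*(b^2 - 3*b - 4) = (b - 4)*(b - 1)*(b + 1)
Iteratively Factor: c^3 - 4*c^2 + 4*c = (c)*(c^2 - 4*c + 4) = c*(c - 2)*(c - 2)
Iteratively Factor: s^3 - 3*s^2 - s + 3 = (s - 3)*(s^2 - 1) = (s - 3)*(s + 1)*(s - 1)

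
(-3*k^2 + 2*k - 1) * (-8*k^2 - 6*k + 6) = 24*k^4 + 2*k^3 - 22*k^2 + 18*k - 6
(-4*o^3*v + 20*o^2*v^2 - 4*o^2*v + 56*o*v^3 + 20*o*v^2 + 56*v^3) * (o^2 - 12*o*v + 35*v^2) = -4*o^5*v + 68*o^4*v^2 - 4*o^4*v - 324*o^3*v^3 + 68*o^3*v^2 + 28*o^2*v^4 - 324*o^2*v^3 + 1960*o*v^5 + 28*o*v^4 + 1960*v^5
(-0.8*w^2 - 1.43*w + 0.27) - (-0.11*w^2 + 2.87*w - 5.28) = -0.69*w^2 - 4.3*w + 5.55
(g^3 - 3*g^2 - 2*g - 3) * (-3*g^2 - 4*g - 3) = -3*g^5 + 5*g^4 + 15*g^3 + 26*g^2 + 18*g + 9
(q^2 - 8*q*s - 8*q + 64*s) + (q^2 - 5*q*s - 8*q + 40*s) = 2*q^2 - 13*q*s - 16*q + 104*s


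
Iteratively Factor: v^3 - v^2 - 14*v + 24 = (v - 2)*(v^2 + v - 12) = (v - 2)*(v + 4)*(v - 3)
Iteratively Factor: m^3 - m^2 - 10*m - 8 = (m - 4)*(m^2 + 3*m + 2) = (m - 4)*(m + 2)*(m + 1)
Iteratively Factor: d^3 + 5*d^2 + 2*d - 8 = (d + 2)*(d^2 + 3*d - 4) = (d + 2)*(d + 4)*(d - 1)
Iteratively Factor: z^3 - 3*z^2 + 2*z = (z)*(z^2 - 3*z + 2) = z*(z - 2)*(z - 1)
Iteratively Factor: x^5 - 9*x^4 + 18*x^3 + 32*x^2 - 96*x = (x - 4)*(x^4 - 5*x^3 - 2*x^2 + 24*x) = (x - 4)^2*(x^3 - x^2 - 6*x) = (x - 4)^2*(x - 3)*(x^2 + 2*x) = (x - 4)^2*(x - 3)*(x + 2)*(x)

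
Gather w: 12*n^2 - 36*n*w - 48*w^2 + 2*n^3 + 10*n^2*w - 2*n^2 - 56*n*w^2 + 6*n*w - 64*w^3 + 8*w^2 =2*n^3 + 10*n^2 - 64*w^3 + w^2*(-56*n - 40) + w*(10*n^2 - 30*n)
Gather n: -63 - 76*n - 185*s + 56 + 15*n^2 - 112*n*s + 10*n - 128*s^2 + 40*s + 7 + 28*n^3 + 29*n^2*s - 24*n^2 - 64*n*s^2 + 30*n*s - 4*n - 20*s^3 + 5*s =28*n^3 + n^2*(29*s - 9) + n*(-64*s^2 - 82*s - 70) - 20*s^3 - 128*s^2 - 140*s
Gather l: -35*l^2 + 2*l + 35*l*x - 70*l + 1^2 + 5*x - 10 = -35*l^2 + l*(35*x - 68) + 5*x - 9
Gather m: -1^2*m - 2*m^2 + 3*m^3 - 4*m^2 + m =3*m^3 - 6*m^2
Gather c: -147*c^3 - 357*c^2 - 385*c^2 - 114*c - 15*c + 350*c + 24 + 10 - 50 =-147*c^3 - 742*c^2 + 221*c - 16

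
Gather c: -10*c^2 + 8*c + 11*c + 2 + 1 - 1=-10*c^2 + 19*c + 2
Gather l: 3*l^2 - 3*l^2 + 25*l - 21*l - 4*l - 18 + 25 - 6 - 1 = 0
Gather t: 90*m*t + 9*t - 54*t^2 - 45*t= -54*t^2 + t*(90*m - 36)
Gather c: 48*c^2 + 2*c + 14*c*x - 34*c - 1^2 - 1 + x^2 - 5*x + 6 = 48*c^2 + c*(14*x - 32) + x^2 - 5*x + 4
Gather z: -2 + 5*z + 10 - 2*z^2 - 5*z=8 - 2*z^2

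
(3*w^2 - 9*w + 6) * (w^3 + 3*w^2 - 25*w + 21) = 3*w^5 - 96*w^3 + 306*w^2 - 339*w + 126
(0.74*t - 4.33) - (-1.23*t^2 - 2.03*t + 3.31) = 1.23*t^2 + 2.77*t - 7.64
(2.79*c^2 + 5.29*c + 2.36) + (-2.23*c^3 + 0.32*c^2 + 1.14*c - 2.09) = -2.23*c^3 + 3.11*c^2 + 6.43*c + 0.27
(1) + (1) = 2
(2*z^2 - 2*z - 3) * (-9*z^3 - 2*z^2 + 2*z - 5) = -18*z^5 + 14*z^4 + 35*z^3 - 8*z^2 + 4*z + 15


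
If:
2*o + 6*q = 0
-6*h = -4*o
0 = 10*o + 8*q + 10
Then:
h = -10/11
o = -15/11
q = 5/11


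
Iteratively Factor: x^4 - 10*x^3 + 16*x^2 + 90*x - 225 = (x - 5)*(x^3 - 5*x^2 - 9*x + 45) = (x - 5)^2*(x^2 - 9) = (x - 5)^2*(x + 3)*(x - 3)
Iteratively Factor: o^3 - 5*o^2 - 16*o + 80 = (o + 4)*(o^2 - 9*o + 20) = (o - 4)*(o + 4)*(o - 5)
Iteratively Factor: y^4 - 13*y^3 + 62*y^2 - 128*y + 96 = (y - 2)*(y^3 - 11*y^2 + 40*y - 48) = (y - 4)*(y - 2)*(y^2 - 7*y + 12) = (y - 4)*(y - 3)*(y - 2)*(y - 4)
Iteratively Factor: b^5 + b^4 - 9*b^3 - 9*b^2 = (b + 3)*(b^4 - 2*b^3 - 3*b^2) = (b + 1)*(b + 3)*(b^3 - 3*b^2) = b*(b + 1)*(b + 3)*(b^2 - 3*b) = b*(b - 3)*(b + 1)*(b + 3)*(b)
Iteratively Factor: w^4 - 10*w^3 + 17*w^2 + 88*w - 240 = (w + 3)*(w^3 - 13*w^2 + 56*w - 80) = (w - 5)*(w + 3)*(w^2 - 8*w + 16) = (w - 5)*(w - 4)*(w + 3)*(w - 4)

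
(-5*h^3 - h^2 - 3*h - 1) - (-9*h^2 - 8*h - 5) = -5*h^3 + 8*h^2 + 5*h + 4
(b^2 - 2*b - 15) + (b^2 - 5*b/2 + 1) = 2*b^2 - 9*b/2 - 14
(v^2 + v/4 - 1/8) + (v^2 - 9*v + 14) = 2*v^2 - 35*v/4 + 111/8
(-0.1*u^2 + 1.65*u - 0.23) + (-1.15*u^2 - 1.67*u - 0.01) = -1.25*u^2 - 0.02*u - 0.24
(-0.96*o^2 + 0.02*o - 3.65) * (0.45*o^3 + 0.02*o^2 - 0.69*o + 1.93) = -0.432*o^5 - 0.0102*o^4 - 0.9797*o^3 - 1.9396*o^2 + 2.5571*o - 7.0445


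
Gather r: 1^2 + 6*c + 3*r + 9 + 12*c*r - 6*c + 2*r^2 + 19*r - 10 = 2*r^2 + r*(12*c + 22)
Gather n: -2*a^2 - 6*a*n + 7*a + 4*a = -2*a^2 - 6*a*n + 11*a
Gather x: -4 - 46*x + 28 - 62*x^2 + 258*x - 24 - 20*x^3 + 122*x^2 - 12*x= -20*x^3 + 60*x^2 + 200*x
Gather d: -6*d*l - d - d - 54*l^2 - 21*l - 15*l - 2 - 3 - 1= d*(-6*l - 2) - 54*l^2 - 36*l - 6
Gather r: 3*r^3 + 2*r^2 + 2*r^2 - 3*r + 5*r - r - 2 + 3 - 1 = 3*r^3 + 4*r^2 + r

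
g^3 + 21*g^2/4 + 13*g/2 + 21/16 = (g + 1/4)*(g + 3/2)*(g + 7/2)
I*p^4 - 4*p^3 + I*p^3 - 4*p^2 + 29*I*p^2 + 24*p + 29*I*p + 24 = (p - 3*I)*(p - I)*(p + 8*I)*(I*p + I)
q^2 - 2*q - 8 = (q - 4)*(q + 2)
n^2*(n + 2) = n^3 + 2*n^2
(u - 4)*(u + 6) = u^2 + 2*u - 24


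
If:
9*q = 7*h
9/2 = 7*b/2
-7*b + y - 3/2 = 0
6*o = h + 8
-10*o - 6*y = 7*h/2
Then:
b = 9/7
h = -458/31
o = -35/31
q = -3206/279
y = 21/2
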